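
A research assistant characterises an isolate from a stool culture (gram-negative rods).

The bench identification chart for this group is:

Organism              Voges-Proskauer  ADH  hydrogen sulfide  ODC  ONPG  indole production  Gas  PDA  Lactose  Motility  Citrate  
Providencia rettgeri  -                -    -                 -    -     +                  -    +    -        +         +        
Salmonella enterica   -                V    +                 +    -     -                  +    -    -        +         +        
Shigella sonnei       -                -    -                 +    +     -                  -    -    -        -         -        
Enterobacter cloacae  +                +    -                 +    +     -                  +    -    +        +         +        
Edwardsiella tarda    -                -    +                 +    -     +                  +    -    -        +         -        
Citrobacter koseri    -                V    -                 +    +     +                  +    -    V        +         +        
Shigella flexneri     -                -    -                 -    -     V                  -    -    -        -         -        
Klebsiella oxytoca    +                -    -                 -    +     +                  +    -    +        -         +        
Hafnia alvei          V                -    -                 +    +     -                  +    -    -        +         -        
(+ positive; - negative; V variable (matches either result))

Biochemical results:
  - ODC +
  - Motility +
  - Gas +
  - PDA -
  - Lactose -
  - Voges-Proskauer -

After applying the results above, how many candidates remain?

4

Motility +: excludes Shigella sonnei, Shigella flexneri, Klebsiella oxytoca — 6 left.
Lactose -: excludes Enterobacter cloacae — 5 left.
Gas +: excludes Providencia rettgeri — 4 left.
ODC +: all 4 remaining candidates are consistent.
Voges-Proskauer -: all 4 remaining candidates are consistent.
PDA -: all 4 remaining candidates are consistent.
Still consistent: Citrobacter koseri, Edwardsiella tarda, Hafnia alvei, Salmonella enterica.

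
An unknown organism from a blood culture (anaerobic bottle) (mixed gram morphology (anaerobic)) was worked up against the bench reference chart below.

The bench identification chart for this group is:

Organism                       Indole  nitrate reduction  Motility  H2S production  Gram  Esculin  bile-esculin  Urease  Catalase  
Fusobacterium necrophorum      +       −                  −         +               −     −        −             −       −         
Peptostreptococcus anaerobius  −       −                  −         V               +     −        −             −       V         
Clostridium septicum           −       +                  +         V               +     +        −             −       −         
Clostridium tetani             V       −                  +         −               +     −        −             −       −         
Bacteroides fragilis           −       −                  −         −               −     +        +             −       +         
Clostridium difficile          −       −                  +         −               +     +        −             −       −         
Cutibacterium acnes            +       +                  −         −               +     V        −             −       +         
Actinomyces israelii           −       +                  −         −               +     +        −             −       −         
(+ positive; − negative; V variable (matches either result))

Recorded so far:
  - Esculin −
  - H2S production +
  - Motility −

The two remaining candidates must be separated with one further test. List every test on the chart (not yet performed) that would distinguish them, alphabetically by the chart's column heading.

Gram, Indole

Motility −: excludes Clostridium septicum, Clostridium tetani, Clostridium difficile — 5 left.
Esculin −: excludes Bacteroides fragilis, Actinomyces israelii — 3 left.
H2S production +: excludes Cutibacterium acnes — 2 left.
Two candidates remain: Fusobacterium necrophorum and Peptostreptococcus anaerobius.
  Indole: Fusobacterium necrophorum +, Peptostreptococcus anaerobius − — discriminates.
  nitrate reduction: − vs − — same for both, does not separate.
  Gram: Fusobacterium necrophorum −, Peptostreptococcus anaerobius + — discriminates.
  bile-esculin: − vs − — same for both, does not separate.
  Urease: − vs − — same for both, does not separate.
  Catalase: − vs V — variable for at least one, does not separate.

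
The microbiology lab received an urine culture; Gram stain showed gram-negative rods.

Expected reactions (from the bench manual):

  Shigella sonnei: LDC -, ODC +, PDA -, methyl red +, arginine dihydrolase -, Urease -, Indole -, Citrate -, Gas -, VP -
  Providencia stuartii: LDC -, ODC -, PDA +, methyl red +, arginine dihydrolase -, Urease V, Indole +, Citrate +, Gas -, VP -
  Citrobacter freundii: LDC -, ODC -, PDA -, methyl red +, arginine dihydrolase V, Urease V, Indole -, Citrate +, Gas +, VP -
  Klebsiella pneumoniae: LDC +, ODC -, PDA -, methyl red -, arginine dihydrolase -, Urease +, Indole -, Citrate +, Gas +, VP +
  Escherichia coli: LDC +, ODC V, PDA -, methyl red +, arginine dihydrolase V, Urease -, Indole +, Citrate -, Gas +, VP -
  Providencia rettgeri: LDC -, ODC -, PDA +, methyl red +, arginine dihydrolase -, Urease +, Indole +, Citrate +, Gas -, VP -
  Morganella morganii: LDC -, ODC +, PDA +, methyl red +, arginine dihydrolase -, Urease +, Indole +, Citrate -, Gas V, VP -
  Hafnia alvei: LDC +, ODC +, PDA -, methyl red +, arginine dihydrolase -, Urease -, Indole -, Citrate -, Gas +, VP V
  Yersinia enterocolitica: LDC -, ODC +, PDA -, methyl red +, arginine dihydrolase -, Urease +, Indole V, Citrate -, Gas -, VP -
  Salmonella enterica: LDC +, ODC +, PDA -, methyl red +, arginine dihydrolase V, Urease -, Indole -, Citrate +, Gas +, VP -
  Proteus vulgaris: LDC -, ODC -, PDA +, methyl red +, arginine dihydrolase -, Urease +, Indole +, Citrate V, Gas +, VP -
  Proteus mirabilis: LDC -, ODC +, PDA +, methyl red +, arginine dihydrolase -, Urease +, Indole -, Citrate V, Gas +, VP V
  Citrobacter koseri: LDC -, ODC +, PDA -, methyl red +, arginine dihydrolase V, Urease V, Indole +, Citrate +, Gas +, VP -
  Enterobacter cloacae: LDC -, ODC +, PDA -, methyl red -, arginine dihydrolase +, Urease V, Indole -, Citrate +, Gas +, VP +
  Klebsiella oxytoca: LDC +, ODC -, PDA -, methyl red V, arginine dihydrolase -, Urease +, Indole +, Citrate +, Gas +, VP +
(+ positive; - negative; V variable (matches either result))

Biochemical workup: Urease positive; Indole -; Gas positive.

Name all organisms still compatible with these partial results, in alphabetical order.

Gas +: excludes Shigella sonnei, Providencia stuartii, Providencia rettgeri, Yersinia enterocolitica — 11 left.
Urease +: excludes Escherichia coli, Hafnia alvei, Salmonella enterica — 8 left.
Indole -: excludes Morganella morganii, Proteus vulgaris, Citrobacter koseri, Klebsiella oxytoca — 4 left.

Citrobacter freundii, Enterobacter cloacae, Klebsiella pneumoniae, Proteus mirabilis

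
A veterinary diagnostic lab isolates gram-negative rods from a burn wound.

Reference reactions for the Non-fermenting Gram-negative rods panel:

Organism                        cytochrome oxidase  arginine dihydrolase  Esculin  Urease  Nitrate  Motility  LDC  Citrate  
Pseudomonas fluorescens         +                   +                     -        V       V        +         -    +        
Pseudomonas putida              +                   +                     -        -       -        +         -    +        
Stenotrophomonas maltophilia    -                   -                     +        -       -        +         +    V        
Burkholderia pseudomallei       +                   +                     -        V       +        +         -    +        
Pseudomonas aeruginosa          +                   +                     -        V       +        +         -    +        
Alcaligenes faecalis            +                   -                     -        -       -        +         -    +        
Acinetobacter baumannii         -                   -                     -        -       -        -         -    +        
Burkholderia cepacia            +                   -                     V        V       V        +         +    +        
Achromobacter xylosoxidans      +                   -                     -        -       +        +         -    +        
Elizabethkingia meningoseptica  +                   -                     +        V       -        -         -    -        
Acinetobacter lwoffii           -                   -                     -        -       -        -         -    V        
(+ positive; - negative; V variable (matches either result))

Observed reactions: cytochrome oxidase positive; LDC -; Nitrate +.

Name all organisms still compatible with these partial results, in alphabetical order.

Achromobacter xylosoxidans, Burkholderia pseudomallei, Pseudomonas aeruginosa, Pseudomonas fluorescens

cytochrome oxidase +: excludes Stenotrophomonas maltophilia, Acinetobacter baumannii, Acinetobacter lwoffii — 8 left.
Nitrate +: excludes Pseudomonas putida, Alcaligenes faecalis, Elizabethkingia meningoseptica — 5 left.
LDC -: excludes Burkholderia cepacia — 4 left.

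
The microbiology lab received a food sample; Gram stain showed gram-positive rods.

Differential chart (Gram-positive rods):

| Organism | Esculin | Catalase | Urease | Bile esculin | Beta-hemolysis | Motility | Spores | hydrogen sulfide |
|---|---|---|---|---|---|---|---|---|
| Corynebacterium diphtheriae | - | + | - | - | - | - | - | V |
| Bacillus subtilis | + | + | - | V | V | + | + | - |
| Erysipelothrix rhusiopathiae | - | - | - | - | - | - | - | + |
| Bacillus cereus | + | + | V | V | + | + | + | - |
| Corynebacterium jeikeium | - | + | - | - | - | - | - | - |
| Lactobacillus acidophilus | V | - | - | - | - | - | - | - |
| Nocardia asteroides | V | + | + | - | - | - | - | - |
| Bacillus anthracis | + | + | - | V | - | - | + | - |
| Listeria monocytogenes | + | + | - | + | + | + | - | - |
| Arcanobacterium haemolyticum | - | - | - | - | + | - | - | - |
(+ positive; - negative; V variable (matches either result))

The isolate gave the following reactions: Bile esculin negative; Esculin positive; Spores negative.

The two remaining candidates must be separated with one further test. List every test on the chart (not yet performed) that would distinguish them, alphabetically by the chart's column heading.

Spores -: excludes Bacillus subtilis, Bacillus cereus, Bacillus anthracis — 7 left.
Bile esculin -: excludes Listeria monocytogenes — 6 left.
Esculin +: excludes Corynebacterium diphtheriae, Erysipelothrix rhusiopathiae, Corynebacterium jeikeium, Arcanobacterium haemolyticum — 2 left.
Two candidates remain: Lactobacillus acidophilus and Nocardia asteroides.
  Catalase: Lactobacillus acidophilus -, Nocardia asteroides + — discriminates.
  Urease: Lactobacillus acidophilus -, Nocardia asteroides + — discriminates.
  Beta-hemolysis: - vs - — same for both, does not separate.
  Motility: - vs - — same for both, does not separate.
  hydrogen sulfide: - vs - — same for both, does not separate.

Catalase, Urease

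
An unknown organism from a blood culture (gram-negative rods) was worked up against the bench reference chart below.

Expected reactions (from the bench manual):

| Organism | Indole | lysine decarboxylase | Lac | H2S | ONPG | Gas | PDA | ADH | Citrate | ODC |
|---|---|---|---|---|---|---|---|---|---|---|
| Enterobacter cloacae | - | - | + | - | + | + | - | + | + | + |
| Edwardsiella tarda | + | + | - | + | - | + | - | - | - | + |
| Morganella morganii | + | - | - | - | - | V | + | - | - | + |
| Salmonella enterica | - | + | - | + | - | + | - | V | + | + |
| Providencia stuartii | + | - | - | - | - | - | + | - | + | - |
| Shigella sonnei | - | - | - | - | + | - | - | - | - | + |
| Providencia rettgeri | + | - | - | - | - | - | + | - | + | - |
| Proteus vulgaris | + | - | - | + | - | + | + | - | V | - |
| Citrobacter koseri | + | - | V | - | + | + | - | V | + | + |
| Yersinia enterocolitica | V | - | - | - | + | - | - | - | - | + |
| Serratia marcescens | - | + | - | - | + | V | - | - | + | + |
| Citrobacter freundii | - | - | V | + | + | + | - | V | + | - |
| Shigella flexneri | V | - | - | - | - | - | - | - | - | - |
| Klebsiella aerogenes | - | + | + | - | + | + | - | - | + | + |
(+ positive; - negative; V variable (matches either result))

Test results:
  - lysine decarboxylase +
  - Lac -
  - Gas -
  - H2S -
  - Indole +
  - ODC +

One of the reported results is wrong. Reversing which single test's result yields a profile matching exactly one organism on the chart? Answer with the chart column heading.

Indole

As reported, no row in the chart matches all 6 reactions.
Reversing Indole (to -) → unique match: Serratia marcescens.
Reversing ODC → still no organism matches.
Reversing H2S → still no organism matches.
Reversing Lac → still no organism matches.
Reversing Gas → still no organism matches.
Reversing lysine decarboxylase → 2 organisms match (not unique).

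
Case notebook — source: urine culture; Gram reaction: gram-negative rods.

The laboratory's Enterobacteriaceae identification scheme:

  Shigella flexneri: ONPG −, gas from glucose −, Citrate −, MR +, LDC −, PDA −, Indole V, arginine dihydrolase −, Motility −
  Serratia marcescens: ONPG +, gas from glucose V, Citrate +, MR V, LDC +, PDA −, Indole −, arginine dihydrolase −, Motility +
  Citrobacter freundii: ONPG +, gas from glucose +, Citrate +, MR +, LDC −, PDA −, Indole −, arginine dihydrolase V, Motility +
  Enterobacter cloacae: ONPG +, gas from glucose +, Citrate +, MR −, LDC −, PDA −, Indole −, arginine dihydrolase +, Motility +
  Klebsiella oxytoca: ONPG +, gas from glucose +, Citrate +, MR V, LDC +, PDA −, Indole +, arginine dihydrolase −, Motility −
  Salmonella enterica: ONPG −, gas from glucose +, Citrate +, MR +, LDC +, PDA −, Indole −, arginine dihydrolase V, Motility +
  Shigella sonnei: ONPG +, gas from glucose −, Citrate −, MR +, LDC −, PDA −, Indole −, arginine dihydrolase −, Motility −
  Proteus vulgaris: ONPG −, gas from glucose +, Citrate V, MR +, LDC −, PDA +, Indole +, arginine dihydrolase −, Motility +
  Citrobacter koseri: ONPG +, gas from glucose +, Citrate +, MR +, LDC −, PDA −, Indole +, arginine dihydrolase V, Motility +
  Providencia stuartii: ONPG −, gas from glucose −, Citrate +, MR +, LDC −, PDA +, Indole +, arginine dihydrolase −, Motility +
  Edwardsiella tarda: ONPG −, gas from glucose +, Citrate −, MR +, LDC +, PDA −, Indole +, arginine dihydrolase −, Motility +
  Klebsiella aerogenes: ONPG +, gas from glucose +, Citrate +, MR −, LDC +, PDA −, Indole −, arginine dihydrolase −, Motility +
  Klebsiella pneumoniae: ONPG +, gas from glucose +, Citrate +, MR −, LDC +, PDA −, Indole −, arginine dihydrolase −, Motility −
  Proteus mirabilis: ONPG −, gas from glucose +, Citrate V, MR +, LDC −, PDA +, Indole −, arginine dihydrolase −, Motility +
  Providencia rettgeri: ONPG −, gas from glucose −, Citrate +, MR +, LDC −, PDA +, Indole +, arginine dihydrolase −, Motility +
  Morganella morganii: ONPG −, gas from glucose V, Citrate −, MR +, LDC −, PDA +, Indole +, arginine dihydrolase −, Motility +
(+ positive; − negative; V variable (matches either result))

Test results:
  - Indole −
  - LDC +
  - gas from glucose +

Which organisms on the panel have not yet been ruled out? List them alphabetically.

gas from glucose +: excludes Shigella flexneri, Shigella sonnei, Providencia stuartii, Providencia rettgeri — 12 left.
LDC +: excludes 6 organisms — 6 left.
Indole −: excludes Klebsiella oxytoca, Edwardsiella tarda — 4 left.

Klebsiella aerogenes, Klebsiella pneumoniae, Salmonella enterica, Serratia marcescens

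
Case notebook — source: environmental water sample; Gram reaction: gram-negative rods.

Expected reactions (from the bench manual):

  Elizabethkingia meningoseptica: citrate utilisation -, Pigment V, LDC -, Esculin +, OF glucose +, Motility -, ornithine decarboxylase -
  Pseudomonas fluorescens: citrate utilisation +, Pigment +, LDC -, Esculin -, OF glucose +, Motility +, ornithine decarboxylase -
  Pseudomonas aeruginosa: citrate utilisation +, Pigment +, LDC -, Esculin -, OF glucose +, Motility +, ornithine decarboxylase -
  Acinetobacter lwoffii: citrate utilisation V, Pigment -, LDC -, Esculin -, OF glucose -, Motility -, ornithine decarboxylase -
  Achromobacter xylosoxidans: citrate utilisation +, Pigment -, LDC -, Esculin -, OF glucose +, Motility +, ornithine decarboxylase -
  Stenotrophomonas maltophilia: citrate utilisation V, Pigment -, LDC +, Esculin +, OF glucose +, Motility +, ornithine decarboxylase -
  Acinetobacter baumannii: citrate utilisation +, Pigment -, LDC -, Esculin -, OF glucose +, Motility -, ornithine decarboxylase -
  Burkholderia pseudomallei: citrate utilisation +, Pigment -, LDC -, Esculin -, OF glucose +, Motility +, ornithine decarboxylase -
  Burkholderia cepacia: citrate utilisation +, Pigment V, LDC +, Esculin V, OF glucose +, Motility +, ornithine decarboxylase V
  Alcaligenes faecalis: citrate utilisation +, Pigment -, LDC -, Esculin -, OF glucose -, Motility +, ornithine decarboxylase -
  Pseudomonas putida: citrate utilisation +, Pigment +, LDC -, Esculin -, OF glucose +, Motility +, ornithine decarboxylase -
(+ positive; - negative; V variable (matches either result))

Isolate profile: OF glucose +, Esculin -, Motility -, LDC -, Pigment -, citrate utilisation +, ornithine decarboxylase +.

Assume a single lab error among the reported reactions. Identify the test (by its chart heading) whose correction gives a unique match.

As reported, no row in the chart matches all 7 reactions.
Reversing citrate utilisation → still no organism matches.
Reversing Pigment → still no organism matches.
Reversing ornithine decarboxylase (to -) → unique match: Acinetobacter baumannii.
Reversing Motility → still no organism matches.
Reversing LDC → still no organism matches.
Reversing Esculin → still no organism matches.
Reversing OF glucose → still no organism matches.

ornithine decarboxylase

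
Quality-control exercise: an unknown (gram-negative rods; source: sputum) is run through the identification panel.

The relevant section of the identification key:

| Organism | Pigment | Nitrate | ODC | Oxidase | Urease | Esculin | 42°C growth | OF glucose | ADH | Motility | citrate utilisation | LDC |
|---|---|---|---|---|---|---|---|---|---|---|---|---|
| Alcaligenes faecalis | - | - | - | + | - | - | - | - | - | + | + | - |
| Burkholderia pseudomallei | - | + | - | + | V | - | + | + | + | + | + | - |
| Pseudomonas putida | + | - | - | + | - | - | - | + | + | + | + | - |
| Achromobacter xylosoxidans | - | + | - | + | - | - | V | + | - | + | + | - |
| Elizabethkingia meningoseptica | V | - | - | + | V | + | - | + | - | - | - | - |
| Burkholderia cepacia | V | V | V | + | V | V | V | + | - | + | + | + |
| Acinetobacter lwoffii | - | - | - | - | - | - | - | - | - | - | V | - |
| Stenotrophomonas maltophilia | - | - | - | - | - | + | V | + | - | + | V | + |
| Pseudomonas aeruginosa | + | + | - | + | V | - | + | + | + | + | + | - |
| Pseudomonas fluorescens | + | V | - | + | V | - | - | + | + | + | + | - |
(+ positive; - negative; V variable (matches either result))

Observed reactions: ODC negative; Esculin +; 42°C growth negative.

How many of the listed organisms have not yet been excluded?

3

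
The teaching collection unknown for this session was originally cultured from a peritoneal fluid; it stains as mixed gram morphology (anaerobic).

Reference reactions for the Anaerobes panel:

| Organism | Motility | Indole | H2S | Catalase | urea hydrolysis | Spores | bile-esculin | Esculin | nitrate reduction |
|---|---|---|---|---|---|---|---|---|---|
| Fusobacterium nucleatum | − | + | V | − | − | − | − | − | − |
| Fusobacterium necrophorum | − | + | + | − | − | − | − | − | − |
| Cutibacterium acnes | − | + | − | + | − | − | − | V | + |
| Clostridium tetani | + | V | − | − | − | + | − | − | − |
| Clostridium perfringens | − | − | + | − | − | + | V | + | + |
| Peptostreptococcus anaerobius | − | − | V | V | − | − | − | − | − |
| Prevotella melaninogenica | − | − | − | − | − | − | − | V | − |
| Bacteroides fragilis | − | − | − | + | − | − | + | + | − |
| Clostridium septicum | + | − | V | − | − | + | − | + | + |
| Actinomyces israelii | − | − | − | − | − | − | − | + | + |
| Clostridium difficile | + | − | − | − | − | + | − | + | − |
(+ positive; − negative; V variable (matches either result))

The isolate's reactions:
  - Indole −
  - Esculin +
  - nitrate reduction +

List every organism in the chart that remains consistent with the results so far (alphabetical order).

Indole −: excludes Fusobacterium nucleatum, Fusobacterium necrophorum, Cutibacterium acnes — 8 left.
nitrate reduction +: excludes 5 organisms — 3 left.
Esculin +: all 3 remaining candidates are consistent.

Actinomyces israelii, Clostridium perfringens, Clostridium septicum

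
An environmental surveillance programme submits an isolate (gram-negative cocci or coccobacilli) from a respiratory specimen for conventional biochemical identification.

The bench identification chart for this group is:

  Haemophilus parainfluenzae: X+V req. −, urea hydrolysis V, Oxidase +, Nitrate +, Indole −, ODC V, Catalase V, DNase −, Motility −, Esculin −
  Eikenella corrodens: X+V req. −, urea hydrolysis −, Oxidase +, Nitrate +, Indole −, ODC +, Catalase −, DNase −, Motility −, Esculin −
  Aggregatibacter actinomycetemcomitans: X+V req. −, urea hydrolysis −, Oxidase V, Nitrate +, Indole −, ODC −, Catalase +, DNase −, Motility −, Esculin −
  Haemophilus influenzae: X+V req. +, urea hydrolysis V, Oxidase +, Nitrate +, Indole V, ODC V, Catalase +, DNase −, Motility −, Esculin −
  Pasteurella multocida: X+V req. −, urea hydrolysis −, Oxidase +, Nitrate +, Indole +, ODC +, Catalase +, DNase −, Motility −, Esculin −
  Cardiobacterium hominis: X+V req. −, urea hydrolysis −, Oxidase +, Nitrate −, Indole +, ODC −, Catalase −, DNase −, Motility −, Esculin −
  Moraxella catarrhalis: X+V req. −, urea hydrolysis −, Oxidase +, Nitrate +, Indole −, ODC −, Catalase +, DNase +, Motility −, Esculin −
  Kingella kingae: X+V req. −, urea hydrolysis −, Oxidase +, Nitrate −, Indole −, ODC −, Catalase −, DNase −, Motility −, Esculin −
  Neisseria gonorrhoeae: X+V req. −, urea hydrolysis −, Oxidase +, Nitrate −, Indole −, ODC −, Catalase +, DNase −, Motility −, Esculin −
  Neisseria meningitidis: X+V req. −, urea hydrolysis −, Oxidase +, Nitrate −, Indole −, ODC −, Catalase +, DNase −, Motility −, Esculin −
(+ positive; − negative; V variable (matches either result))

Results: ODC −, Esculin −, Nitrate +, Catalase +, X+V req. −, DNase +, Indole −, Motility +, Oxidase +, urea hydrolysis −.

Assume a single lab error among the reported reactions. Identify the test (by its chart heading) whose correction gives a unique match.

As reported, no row in the chart matches all 10 reactions.
Reversing Nitrate → still no organism matches.
Reversing ODC → still no organism matches.
Reversing Esculin → still no organism matches.
Reversing Oxidase → still no organism matches.
Reversing X+V req. → still no organism matches.
Reversing Indole → still no organism matches.
Reversing DNase → still no organism matches.
Reversing urea hydrolysis → still no organism matches.
Reversing Motility (to −) → unique match: Moraxella catarrhalis.
Reversing Catalase → still no organism matches.

Motility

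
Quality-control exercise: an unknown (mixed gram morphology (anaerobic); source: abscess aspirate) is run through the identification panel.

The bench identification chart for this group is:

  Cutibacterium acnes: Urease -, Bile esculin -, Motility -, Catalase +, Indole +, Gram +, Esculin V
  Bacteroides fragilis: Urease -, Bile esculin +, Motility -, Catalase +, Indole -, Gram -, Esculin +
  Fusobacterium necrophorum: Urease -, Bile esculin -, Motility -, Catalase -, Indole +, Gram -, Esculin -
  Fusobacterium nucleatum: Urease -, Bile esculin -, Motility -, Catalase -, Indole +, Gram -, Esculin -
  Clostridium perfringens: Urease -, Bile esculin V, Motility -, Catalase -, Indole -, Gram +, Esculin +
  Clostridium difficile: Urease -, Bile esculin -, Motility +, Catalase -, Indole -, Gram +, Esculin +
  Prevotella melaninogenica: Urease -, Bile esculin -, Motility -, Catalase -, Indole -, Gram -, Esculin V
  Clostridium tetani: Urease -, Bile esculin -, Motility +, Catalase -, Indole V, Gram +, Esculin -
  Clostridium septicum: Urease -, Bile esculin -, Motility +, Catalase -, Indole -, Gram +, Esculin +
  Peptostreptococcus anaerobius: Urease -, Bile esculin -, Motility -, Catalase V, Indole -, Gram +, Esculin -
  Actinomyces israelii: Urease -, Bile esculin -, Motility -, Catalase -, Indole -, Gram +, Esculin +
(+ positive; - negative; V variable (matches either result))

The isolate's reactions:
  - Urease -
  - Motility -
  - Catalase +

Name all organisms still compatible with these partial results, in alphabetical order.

Bacteroides fragilis, Cutibacterium acnes, Peptostreptococcus anaerobius

Motility -: excludes Clostridium difficile, Clostridium tetani, Clostridium septicum — 8 left.
Catalase +: excludes 5 organisms — 3 left.
Urease -: all 3 remaining candidates are consistent.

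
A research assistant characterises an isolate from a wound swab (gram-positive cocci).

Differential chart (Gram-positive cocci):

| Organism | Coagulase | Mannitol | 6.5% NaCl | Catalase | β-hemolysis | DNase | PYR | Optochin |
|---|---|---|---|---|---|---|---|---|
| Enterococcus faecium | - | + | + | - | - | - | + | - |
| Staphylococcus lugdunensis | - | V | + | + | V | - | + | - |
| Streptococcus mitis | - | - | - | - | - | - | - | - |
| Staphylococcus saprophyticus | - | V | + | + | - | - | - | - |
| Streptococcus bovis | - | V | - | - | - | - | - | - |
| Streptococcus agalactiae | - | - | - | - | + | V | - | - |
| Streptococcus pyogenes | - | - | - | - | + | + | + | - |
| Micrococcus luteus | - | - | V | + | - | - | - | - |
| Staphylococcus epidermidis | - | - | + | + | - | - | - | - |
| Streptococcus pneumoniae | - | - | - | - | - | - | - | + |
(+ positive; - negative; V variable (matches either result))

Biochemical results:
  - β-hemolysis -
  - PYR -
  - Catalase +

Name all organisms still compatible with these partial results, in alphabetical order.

Micrococcus luteus, Staphylococcus epidermidis, Staphylococcus saprophyticus

Catalase +: excludes 6 organisms — 4 left.
β-hemolysis -: all 4 remaining candidates are consistent.
PYR -: excludes Staphylococcus lugdunensis — 3 left.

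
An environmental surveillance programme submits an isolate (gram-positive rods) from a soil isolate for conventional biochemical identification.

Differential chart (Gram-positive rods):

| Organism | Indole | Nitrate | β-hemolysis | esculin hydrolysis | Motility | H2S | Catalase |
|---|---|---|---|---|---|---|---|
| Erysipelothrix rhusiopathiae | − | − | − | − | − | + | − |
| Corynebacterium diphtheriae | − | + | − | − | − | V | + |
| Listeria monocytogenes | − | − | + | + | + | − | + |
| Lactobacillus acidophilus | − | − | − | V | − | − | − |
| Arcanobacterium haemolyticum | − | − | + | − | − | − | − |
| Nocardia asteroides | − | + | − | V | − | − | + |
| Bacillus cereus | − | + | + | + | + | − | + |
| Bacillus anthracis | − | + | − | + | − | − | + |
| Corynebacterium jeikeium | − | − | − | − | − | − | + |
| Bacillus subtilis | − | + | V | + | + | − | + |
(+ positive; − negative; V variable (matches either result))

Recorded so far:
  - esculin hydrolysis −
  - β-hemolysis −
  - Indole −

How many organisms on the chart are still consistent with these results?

5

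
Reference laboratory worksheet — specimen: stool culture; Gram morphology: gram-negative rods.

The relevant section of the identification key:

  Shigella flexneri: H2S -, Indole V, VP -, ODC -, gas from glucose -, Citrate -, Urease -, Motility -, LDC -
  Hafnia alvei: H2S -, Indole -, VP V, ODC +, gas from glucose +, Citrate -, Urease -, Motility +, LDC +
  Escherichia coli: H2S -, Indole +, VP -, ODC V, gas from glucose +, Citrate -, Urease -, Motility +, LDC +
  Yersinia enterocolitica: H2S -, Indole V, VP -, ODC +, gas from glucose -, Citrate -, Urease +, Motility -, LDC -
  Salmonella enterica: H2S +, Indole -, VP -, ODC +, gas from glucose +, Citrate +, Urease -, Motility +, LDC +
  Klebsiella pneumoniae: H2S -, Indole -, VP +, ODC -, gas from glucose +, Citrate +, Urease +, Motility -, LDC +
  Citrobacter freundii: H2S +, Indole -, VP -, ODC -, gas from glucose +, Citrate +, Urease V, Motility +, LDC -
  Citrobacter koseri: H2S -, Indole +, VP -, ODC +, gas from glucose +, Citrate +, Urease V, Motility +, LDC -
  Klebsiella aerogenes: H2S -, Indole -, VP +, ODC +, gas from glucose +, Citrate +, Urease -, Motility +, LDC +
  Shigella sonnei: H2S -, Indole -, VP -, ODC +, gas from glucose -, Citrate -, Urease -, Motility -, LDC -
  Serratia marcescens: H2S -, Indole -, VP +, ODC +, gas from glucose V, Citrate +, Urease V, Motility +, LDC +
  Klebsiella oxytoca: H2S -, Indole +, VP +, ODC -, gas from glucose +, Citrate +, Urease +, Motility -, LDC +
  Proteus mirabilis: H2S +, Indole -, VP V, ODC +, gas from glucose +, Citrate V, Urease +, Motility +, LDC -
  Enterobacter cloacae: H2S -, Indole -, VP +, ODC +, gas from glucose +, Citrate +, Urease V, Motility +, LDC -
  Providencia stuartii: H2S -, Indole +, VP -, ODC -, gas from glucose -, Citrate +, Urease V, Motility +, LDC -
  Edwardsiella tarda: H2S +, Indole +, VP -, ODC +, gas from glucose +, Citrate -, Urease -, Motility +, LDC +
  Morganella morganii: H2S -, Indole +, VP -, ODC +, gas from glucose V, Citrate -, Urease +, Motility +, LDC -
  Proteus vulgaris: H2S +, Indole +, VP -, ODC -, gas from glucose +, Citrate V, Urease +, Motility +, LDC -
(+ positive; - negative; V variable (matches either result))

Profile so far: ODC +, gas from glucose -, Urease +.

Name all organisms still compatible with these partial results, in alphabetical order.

ODC +: excludes 6 organisms — 12 left.
Urease +: excludes 6 organisms — 6 left.
gas from glucose -: excludes Citrobacter koseri, Proteus mirabilis, Enterobacter cloacae — 3 left.

Morganella morganii, Serratia marcescens, Yersinia enterocolitica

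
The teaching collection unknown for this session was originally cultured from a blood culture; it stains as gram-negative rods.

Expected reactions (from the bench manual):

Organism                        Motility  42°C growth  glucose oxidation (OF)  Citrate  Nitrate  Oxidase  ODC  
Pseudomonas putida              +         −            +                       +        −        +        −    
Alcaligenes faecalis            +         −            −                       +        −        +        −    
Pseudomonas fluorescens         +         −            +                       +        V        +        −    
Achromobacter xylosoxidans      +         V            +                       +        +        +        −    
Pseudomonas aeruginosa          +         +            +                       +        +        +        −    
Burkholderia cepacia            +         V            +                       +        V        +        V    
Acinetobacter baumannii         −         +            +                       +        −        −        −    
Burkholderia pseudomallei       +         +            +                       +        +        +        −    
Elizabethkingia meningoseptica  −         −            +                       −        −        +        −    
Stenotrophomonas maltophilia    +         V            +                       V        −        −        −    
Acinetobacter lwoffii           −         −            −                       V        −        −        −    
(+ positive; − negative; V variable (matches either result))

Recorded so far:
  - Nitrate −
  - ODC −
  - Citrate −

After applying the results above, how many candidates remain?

3

Citrate −: excludes 8 organisms — 3 left.
Nitrate −: all 3 remaining candidates are consistent.
ODC −: all 3 remaining candidates are consistent.
Still consistent: Acinetobacter lwoffii, Elizabethkingia meningoseptica, Stenotrophomonas maltophilia.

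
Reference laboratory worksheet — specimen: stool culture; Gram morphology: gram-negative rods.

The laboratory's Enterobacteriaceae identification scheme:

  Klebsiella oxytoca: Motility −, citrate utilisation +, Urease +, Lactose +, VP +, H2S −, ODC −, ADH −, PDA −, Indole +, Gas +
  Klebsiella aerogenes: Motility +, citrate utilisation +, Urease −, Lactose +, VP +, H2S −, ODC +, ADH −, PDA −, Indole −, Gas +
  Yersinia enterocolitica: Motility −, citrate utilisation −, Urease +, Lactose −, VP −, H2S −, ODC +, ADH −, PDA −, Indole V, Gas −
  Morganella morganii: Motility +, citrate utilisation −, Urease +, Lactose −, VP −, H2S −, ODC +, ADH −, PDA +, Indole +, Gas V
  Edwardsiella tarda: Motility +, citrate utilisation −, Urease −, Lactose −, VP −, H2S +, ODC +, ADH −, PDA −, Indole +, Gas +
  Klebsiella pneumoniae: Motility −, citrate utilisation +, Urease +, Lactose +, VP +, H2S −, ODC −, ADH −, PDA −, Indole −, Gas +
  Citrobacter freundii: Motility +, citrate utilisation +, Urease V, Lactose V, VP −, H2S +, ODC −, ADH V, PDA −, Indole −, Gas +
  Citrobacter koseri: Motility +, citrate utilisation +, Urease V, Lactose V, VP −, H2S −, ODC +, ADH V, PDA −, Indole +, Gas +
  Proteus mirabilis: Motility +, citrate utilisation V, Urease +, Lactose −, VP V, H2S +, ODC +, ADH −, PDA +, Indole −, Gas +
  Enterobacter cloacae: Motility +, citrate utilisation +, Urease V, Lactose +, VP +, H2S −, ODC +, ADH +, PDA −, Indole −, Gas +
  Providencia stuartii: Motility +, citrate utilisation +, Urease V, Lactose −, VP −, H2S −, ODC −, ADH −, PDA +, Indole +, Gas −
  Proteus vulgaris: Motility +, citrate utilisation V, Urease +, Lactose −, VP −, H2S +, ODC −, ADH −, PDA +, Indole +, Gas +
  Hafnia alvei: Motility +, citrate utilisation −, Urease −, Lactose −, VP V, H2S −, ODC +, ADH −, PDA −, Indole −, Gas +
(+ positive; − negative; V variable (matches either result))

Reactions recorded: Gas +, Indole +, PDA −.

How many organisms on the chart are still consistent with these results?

3

PDA −: excludes Morganella morganii, Proteus mirabilis, Providencia stuartii, Proteus vulgaris — 9 left.
Gas +: excludes Yersinia enterocolitica — 8 left.
Indole +: excludes 5 organisms — 3 left.
Still consistent: Citrobacter koseri, Edwardsiella tarda, Klebsiella oxytoca.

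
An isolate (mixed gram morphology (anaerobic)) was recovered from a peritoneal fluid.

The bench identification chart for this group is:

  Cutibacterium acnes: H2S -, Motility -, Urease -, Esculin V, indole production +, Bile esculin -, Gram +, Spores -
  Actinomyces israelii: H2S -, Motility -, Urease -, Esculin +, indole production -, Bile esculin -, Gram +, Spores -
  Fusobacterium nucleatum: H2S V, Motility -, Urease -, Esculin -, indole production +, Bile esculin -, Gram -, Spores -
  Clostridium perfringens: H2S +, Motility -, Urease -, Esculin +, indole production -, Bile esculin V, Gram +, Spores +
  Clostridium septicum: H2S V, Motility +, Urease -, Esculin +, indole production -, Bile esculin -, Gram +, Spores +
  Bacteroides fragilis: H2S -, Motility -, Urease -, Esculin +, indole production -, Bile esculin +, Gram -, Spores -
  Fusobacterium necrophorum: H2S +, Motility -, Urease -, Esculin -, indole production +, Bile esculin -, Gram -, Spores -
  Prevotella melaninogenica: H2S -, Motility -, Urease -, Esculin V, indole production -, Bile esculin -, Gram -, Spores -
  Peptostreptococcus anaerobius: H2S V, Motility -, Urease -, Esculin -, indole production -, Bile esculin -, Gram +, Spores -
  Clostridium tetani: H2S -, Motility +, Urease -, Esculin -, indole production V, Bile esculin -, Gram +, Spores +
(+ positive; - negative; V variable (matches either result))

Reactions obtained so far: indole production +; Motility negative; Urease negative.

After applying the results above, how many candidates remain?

Urease -: all 10 remaining candidates are consistent.
Motility -: excludes Clostridium septicum, Clostridium tetani — 8 left.
indole production +: excludes 5 organisms — 3 left.
Still consistent: Cutibacterium acnes, Fusobacterium necrophorum, Fusobacterium nucleatum.

3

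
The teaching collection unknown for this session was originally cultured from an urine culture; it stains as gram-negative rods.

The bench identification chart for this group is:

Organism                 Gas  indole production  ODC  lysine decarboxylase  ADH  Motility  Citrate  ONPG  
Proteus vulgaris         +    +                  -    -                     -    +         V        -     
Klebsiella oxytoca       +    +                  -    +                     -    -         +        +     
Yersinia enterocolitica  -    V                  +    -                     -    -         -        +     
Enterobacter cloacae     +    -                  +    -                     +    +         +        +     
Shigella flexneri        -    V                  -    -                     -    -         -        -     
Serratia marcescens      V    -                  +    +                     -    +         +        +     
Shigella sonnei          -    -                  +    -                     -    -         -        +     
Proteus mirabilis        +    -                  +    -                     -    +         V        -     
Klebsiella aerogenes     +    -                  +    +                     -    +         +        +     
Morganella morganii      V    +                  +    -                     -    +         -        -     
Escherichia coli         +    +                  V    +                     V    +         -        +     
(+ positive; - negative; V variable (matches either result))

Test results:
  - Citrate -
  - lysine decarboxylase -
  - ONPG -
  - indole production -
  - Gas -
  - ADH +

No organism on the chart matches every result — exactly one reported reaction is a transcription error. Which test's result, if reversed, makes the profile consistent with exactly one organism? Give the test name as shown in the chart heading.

As reported, no row in the chart matches all 6 reactions.
Reversing ADH (to -) → unique match: Shigella flexneri.
Reversing Gas → still no organism matches.
Reversing indole production → still no organism matches.
Reversing Citrate → still no organism matches.
Reversing lysine decarboxylase → still no organism matches.
Reversing ONPG → still no organism matches.

ADH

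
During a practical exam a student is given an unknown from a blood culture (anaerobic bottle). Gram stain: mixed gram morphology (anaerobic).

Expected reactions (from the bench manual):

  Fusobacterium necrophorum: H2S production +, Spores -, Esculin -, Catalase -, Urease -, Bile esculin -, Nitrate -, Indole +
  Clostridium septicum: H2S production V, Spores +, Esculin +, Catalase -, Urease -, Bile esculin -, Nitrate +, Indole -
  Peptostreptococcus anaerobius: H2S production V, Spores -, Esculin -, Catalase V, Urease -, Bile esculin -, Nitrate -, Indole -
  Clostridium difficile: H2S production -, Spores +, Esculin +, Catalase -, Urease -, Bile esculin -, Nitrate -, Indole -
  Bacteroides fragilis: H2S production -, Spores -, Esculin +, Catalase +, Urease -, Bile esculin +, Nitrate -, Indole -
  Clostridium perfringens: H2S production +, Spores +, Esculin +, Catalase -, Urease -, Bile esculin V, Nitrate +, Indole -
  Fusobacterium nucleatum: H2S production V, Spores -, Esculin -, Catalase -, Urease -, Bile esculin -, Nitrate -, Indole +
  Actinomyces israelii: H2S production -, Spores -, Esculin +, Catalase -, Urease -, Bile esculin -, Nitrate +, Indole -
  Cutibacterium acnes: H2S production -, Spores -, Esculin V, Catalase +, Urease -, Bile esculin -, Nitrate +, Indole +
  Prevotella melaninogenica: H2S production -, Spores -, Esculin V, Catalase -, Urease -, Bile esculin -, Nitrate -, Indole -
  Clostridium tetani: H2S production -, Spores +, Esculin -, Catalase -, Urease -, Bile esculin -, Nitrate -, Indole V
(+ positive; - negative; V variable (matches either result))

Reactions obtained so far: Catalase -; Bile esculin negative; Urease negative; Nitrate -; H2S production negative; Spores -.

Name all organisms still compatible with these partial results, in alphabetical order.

Fusobacterium nucleatum, Peptostreptococcus anaerobius, Prevotella melaninogenica

Nitrate -: excludes Clostridium septicum, Clostridium perfringens, Actinomyces israelii, Cutibacterium acnes — 7 left.
Bile esculin -: excludes Bacteroides fragilis — 6 left.
Urease -: all 6 remaining candidates are consistent.
Spores -: excludes Clostridium difficile, Clostridium tetani — 4 left.
Catalase -: all 4 remaining candidates are consistent.
H2S production -: excludes Fusobacterium necrophorum — 3 left.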